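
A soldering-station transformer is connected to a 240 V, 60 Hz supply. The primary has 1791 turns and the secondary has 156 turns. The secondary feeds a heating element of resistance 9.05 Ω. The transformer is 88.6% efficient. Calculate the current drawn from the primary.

I_p ≈ 0.227 A

V_s = 240 × 156/1791 = 20.905 V.
I_s = V_s/R = 20.905/9.05 = 2.3099 A.
P_out = V_s I_s = 20.905 × 2.3099 = 48.287 W.
P_in = P_out/η = 48.287/0.886 = 54.500 W.
I_p = P_in/V_p = 54.500/240 = 0.227 A.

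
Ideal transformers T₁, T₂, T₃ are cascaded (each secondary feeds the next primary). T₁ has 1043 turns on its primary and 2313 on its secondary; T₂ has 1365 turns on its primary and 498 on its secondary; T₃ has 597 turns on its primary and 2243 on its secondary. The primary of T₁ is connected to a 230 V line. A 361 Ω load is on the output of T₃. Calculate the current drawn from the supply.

Secondary of T₁: V = 230.00 × 2313/1043 = 510.06 V.
Secondary of T₂: V = 510.06 × 498/1365 = 186.09 V.
Secondary of T₃: V = 186.09 × 2243/597 = 699.15 V.
I_load = 699.15/361 = 1.9367 A, so P_out = 699.15 × 1.9367 = 1354.0 W.
All ideal ⇒ P_in = P_out, so I_supply = 1354.0/230 = 5.89 A.

I_supply ≈ 5.89 A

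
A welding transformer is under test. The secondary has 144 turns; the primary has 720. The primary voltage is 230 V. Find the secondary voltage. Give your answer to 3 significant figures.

V_s ≈ 46.0 V

V_s/V_p = N_s/N_p, so V_s = 230 × 144/720 = 46.0 V.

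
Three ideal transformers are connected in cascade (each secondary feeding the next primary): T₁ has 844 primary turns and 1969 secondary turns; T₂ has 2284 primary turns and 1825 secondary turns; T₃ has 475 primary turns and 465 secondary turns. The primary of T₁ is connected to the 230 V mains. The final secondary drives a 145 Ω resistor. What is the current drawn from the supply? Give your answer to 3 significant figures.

I_supply ≈ 5.28 A

After T₁: V = 230.00 × 1969/844 = 536.58 V.
After T₂: V = 536.58 × 1825/2284 = 428.74 V.
After T₃: V = 428.74 × 465/475 = 419.72 V.
I_load = 419.72/145 = 2.8946 A, so P_out = 419.72 × 2.8946 = 1214.9 W.
All ideal ⇒ P_in = P_out, so I_supply = 1214.9/230 = 5.28 A.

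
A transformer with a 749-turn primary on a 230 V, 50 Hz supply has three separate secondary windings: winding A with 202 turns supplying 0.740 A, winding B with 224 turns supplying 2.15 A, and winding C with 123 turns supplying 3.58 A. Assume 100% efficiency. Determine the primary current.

I_p ≈ 1.43 A

V_A = 230 × 202/749 = 62.029 V; V_B = 230 × 224/749 = 68.785 V; V_C = 230 × 123/749 = 37.770 V.
P_out = V_A I_A + V_B I_B + V_C I_C = 62.029×0.740 + 68.785×2.15 + 37.770×3.58 = 45.902 + 147.89 + 135.22 = 329.01 W.
Ideal ⇒ P_in = P_out, so I_p = P_out/V_p = 329.01/230 = 1.43 A.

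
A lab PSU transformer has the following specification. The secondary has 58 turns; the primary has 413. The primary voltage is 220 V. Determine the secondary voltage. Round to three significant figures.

V_s ≈ 30.9 V

V_s/V_p = N_s/N_p, so V_s = 220 × 58/413 = 30.9 V.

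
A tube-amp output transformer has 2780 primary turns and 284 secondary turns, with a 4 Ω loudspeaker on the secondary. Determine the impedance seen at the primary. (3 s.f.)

Z_p = (N_p/N_s)² × Z_s = (2780/284)² × 4 = 383 Ω.

Z_p ≈ 383 Ω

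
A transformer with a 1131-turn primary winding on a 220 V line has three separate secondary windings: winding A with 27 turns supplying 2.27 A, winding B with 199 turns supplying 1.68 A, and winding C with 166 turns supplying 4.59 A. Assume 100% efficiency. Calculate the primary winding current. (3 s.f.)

I_p ≈ 1.02 A

V_A = 220 × 27/1131 = 5.2520 V; V_B = 220 × 199/1131 = 38.709 V; V_C = 220 × 166/1131 = 32.290 V.
P_out = V_A I_A + V_B I_B + V_C I_C = 5.2520×2.27 + 38.709×1.68 + 32.290×4.59 = 11.922 + 65.031 + 148.21 = 225.16 W.
Ideal ⇒ P_in = P_out, so I_p = P_out/V_p = 225.16/220 = 1.02 A.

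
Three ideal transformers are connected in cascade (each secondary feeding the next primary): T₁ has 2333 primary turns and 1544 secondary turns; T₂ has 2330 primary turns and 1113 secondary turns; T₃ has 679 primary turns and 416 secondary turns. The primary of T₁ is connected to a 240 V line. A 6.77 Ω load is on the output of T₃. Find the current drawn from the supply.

After T₁: V = 240.00 × 1544/2333 = 158.83 V.
After T₂: V = 158.83 × 1113/2330 = 75.872 V.
After T₃: V = 75.872 × 416/679 = 46.484 V.
I_load = 46.484/6.77 = 6.8662 A, so P_out = 46.484 × 6.8662 = 319.17 W.
All ideal ⇒ P_in = P_out, so I_supply = 319.17/240 = 1.33 A.

I_supply ≈ 1.33 A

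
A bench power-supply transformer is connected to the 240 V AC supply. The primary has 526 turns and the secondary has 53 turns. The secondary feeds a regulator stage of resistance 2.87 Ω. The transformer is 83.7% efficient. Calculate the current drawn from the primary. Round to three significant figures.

I_p ≈ 1.01 A

V_s = 240 × 53/526 = 24.183 V.
I_s = V_s/R = 24.183/2.87 = 8.4260 A.
P_out = V_s I_s = 24.183 × 8.4260 = 203.76 W.
P_in = P_out/η = 203.76/0.837 = 243.44 W.
I_p = P_in/V_p = 243.44/240 = 1.01 A.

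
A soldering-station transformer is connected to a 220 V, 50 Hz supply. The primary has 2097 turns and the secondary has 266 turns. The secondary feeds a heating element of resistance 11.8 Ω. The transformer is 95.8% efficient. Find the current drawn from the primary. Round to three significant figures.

V_s = 220 × 266/2097 = 27.907 V.
I_s = V_s/R = 27.907/11.8 = 2.3650 A.
P_out = V_s I_s = 27.907 × 2.3650 = 65.998 W.
P_in = P_out/η = 65.998/0.958 = 68.891 W.
I_p = P_in/V_p = 68.891/220 = 0.313 A.

I_p ≈ 0.313 A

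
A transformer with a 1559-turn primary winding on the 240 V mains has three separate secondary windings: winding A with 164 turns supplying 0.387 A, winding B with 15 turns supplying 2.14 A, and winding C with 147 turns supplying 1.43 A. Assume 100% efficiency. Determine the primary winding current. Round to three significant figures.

V_A = 240 × 164/1559 = 25.247 V; V_B = 240 × 15/1559 = 2.3092 V; V_C = 240 × 147/1559 = 22.630 V.
P_out = V_A I_A + V_B I_B + V_C I_C = 25.247×0.387 + 2.3092×2.14 + 22.630×1.43 = 9.7706 + 4.9416 + 32.361 = 47.073 W.
Ideal ⇒ P_in = P_out, so I_p = P_out/V_p = 47.073/240 = 0.196 A.

I_p ≈ 0.196 A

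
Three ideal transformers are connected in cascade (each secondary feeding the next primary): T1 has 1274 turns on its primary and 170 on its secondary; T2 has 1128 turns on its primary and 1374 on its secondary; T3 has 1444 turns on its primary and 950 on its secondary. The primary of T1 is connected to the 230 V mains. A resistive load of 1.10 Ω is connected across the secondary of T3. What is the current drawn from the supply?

After T1: V = 230.00 × 170/1274 = 30.691 V.
After T2: V = 30.691 × 1374/1128 = 37.384 V.
After T3: V = 37.384 × 950/1444 = 24.595 V.
I_load = 24.595/1.10 = 22.359 A, so P_out = 24.595 × 22.359 = 549.91 W.
All ideal ⇒ P_in = P_out, so I_supply = 549.91/230 = 2.39 A.

I_supply ≈ 2.39 A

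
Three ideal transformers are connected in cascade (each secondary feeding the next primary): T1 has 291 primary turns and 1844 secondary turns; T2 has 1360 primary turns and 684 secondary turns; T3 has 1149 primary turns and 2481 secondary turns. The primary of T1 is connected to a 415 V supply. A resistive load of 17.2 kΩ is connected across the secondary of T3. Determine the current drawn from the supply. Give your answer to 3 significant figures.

After T1: V = 415.00 × 1844/291 = 2629.8 V.
After T2: V = 2629.8 × 684/1360 = 1322.6 V.
After T3: V = 1322.6 × 2481/1149 = 2855.9 V.
I_load = 2855.9/17200 = 0.16604 A, so P_out = 2855.9 × 0.16604 = 474.19 W.
All ideal ⇒ P_in = P_out, so I_supply = 474.19/415 = 1.14 A.

I_supply ≈ 1.14 A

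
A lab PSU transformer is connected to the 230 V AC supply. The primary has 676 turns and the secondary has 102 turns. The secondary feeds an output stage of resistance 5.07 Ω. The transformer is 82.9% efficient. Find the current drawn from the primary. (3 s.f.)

I_p ≈ 1.25 A

V_s = 230 × 102/676 = 34.704 V.
I_s = V_s/R = 34.704/5.07 = 6.8450 A.
P_out = V_s I_s = 34.704 × 6.8450 = 237.55 W.
P_in = P_out/η = 237.55/0.829 = 286.55 W.
I_p = P_in/V_p = 286.55/230 = 1.25 A.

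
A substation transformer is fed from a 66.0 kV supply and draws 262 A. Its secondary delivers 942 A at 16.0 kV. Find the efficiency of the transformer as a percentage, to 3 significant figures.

η ≈ 87.2%

P_in = 66000 × 262 = 1.72920×10^7 W.
P_out = 16000 × 942 = 1.50720×10^7 W.
η = P_out/P_in = 1.50720×10^7/(1.72920×10^7) = 0.872.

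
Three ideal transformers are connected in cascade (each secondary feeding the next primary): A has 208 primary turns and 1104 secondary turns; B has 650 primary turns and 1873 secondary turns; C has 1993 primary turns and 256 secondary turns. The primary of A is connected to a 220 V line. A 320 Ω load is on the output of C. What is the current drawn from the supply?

I_supply ≈ 2.65 A

After A: V = 220.00 × 1104/208 = 1167.7 V.
After B: V = 1167.7 × 1873/650 = 3364.8 V.
After C: V = 3364.8 × 256/1993 = 432.20 V.
I_load = 432.20/320 = 1.3506 A, so P_out = 432.20 × 1.3506 = 583.74 W.
All ideal ⇒ P_in = P_out, so I_supply = 583.74/220 = 2.65 A.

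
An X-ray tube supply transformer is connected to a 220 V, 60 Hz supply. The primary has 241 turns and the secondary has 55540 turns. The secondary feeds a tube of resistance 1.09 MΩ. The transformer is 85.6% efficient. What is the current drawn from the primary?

V_s = 220 × 55540/241 = 50700 V.
I_s = V_s/R = 50700/(1.09×10^6) = 0.046514 A.
P_out = V_s I_s = 50700 × 0.046514 = 2358.3 W.
P_in = P_out/η = 2358.3/0.856 = 2755.0 W.
I_p = P_in/V_p = 2755.0/220 = 12.5 A.

I_p ≈ 12.5 A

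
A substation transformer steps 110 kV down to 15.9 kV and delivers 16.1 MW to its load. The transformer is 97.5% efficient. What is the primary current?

I_p ≈ 150 A

P_in = P_out/η = 1.61×10^7/0.975 = 1.6513×10^7 W.
I_p = P_in/V_p = 1.6513×10^7/110000 = 150 A.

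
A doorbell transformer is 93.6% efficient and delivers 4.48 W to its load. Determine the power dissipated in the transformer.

P_loss ≈ 0.306 W

P_in = P_out/η = 4.48/0.936 = 4.78632 W.
P_loss = P_in − P_out = 4.78632 − 4.48 = 0.306 W.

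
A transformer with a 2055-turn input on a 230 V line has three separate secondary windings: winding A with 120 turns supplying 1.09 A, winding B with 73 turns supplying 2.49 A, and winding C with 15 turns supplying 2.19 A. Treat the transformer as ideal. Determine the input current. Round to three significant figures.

V_A = 230 × 120/2055 = 13.431 V; V_B = 230 × 73/2055 = 8.1703 V; V_C = 230 × 15/2055 = 1.6788 V.
P_out = V_A I_A + V_B I_B + V_C I_C = 13.431×1.09 + 8.1703×2.49 + 1.6788×2.19 = 14.639 + 20.344 + 3.6766 = 38.660 W.
Ideal ⇒ P_in = P_out, so I_in = P_out/V_in = 38.660/230 = 0.168 A.

I_in ≈ 0.168 A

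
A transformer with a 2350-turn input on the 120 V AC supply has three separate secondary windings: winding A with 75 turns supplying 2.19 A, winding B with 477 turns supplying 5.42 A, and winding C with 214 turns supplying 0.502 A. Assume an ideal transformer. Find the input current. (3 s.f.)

V_A = 120 × 75/2350 = 3.8298 V; V_B = 120 × 477/2350 = 24.357 V; V_C = 120 × 214/2350 = 10.928 V.
P_out = V_A I_A + V_B I_B + V_C I_C = 3.8298×2.19 + 24.357×5.42 + 10.928×0.502 = 8.3872 + 132.02 + 5.4857 = 145.89 W.
Ideal ⇒ P_in = P_out, so I_in = P_out/V_in = 145.89/120 = 1.22 A.

I_in ≈ 1.22 A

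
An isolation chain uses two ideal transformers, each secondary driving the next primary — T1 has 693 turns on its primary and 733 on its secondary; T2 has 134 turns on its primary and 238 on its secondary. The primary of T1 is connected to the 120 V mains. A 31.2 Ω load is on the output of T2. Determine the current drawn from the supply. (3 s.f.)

I_supply ≈ 13.6 A

After T1: V = 120.00 × 733/693 = 126.93 V.
After T2: V = 126.93 × 238/134 = 225.44 V.
I_load = 225.44/31.2 = 7.2255 A, so P_out = 225.44 × 7.2255 = 1628.9 W.
All ideal ⇒ P_in = P_out, so I_supply = 1628.9/120 = 13.6 A.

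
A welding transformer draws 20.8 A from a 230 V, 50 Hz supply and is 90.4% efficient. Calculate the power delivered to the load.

P_in = V_p I_p = 230 × 20.8 = 4784.0 W.
P_out = η P_in = 0.904 × 4784.0 = 4320 W.

P_out ≈ 4320 W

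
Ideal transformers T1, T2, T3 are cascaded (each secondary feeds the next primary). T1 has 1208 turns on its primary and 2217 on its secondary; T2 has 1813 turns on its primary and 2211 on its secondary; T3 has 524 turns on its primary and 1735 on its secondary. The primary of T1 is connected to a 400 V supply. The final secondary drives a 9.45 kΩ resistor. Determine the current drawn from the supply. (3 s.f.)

I_supply ≈ 2.32 A

After T1: V = 400.00 × 2217/1208 = 734.11 V.
After T2: V = 734.11 × 2211/1813 = 895.26 V.
After T3: V = 895.26 × 1735/524 = 2964.3 V.
I_load = 2964.3/9450 = 0.31368 A, so P_out = 2964.3 × 0.31368 = 929.83 W.
All ideal ⇒ P_in = P_out, so I_supply = 929.83/400 = 2.32 A.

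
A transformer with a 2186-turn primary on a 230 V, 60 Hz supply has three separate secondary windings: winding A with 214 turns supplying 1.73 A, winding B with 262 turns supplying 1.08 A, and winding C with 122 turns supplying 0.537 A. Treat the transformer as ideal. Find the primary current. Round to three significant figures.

V_A = 230 × 214/2186 = 22.516 V; V_B = 230 × 262/2186 = 27.566 V; V_C = 230 × 122/2186 = 12.836 V.
P_out = V_A I_A + V_B I_B + V_C I_C = 22.516×1.73 + 27.566×1.08 + 12.836×0.537 = 38.953 + 29.772 + 6.8931 = 75.617 W.
Ideal ⇒ P_in = P_out, so I_p = P_out/V_p = 75.617/230 = 0.329 A.

I_p ≈ 0.329 A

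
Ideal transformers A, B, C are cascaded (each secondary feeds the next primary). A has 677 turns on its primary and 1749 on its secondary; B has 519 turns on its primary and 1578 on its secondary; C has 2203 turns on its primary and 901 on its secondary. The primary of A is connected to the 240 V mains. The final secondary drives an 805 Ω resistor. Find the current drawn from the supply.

I_supply ≈ 3.08 A

After A: V = 240.00 × 1749/677 = 620.03 V.
After B: V = 620.03 × 1578/519 = 1885.2 V.
After C: V = 1885.2 × 901/2203 = 771.01 V.
I_load = 771.01/805 = 0.95778 A, so P_out = 771.01 × 0.95778 = 738.46 W.
All ideal ⇒ P_in = P_out, so I_supply = 738.46/240 = 3.08 A.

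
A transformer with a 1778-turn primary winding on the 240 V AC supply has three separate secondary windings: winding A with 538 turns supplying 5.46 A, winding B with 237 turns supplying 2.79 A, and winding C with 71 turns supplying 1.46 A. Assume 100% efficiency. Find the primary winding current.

V_A = 240 × 538/1778 = 72.621 V; V_B = 240 × 237/1778 = 31.991 V; V_C = 240 × 71/1778 = 9.5838 V.
P_out = V_A I_A + V_B I_B + V_C I_C = 72.621×5.46 + 31.991×2.79 + 9.5838×1.46 = 396.51 + 89.255 + 13.992 = 499.76 W.
Ideal ⇒ P_in = P_out, so I_p = P_out/V_p = 499.76/240 = 2.08 A.

I_p ≈ 2.08 A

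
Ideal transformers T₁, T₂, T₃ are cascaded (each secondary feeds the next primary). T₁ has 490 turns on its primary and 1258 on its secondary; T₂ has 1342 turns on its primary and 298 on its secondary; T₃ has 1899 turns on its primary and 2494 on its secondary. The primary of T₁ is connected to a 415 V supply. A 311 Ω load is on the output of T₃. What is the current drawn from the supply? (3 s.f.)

Secondary of T₁: V = 415.00 × 1258/490 = 1065.4 V.
Secondary of T₂: V = 1065.4 × 298/1342 = 236.59 V.
Secondary of T₃: V = 236.59 × 2494/1899 = 310.72 V.
I_load = 310.72/311 = 0.99910 A, so P_out = 310.72 × 0.99910 = 310.44 W.
All ideal ⇒ P_in = P_out, so I_supply = 310.44/415 = 0.748 A.

I_supply ≈ 0.748 A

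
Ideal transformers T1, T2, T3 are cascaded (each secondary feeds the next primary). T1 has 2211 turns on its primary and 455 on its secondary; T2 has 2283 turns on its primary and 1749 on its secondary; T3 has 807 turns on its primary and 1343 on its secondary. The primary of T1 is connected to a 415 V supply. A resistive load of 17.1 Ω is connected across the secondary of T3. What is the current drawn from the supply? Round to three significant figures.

I_supply ≈ 1.67 A

Secondary of T1: V = 415.00 × 455/2211 = 85.403 V.
Secondary of T2: V = 85.403 × 1749/2283 = 65.427 V.
Secondary of T3: V = 65.427 × 1343/807 = 108.88 V.
I_load = 108.88/17.1 = 6.3674 A, so P_out = 108.88 × 6.3674 = 693.30 W.
All ideal ⇒ P_in = P_out, so I_supply = 693.30/415 = 1.67 A.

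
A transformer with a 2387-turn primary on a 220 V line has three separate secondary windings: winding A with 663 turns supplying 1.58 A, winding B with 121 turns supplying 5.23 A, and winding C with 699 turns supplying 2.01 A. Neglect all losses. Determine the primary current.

I_p ≈ 1.29 A

V_A = 220 × 663/2387 = 61.106 V; V_B = 220 × 121/2387 = 11.152 V; V_C = 220 × 699/2387 = 64.424 V.
P_out = V_A I_A + V_B I_B + V_C I_C = 61.106×1.58 + 11.152×5.23 + 64.424×2.01 = 96.547 + 58.325 + 129.49 = 284.36 W.
Ideal ⇒ P_in = P_out, so I_p = P_out/V_p = 284.36/220 = 1.29 A.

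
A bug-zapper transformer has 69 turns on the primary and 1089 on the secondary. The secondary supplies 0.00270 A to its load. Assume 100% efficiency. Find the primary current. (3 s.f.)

For an ideal transformer I_p/I_s = N_s/N_p, so I_p = 0.00270 × 1089/69 = 0.0426 A.

I_p ≈ 0.0426 A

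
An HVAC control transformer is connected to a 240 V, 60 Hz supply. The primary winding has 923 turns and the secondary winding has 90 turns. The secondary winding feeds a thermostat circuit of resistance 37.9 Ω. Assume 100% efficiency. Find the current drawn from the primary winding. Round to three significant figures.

V_s = V_p × N_s/N_p = 240 × 90/923 = 23.402 V.
I_s = V_s/R = 23.402/37.9 = 0.61747 A.
For an ideal transformer I_p N_p = I_s N_s, so I_p = 0.61747 × 90/923 = 0.0602 A.

I_p ≈ 0.0602 A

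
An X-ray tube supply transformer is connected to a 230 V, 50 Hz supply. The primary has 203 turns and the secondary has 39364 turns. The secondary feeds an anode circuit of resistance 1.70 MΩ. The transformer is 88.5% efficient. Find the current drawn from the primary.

V_s = 230 × 39364/203 = 44600 V.
I_s = V_s/R = 44600/(1.70×10^6) = 0.026235 A.
P_out = V_s I_s = 44600 × 0.026235 = 1170.1 W.
P_in = P_out/η = 1170.1/0.885 = 1322.1 W.
I_p = P_in/V_p = 1322.1/230 = 5.75 A.

I_p ≈ 5.75 A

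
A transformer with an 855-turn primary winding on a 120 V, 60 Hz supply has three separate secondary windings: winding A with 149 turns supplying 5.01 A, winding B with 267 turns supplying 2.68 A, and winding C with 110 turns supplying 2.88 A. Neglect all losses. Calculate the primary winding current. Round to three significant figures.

I_p ≈ 2.08 A

V_A = 120 × 149/855 = 20.912 V; V_B = 120 × 267/855 = 37.474 V; V_C = 120 × 110/855 = 15.439 V.
P_out = V_A I_A + V_B I_B + V_C I_C = 20.912×5.01 + 37.474×2.68 + 15.439×2.88 = 104.77 + 100.43 + 44.463 = 249.66 W.
Ideal ⇒ P_in = P_out, so I_p = P_out/V_p = 249.66/120 = 2.08 A.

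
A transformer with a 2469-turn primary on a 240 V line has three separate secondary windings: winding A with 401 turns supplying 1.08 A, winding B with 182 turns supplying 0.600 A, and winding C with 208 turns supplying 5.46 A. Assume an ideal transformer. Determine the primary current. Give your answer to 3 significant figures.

I_p ≈ 0.680 A

V_A = 240 × 401/2469 = 38.979 V; V_B = 240 × 182/2469 = 17.691 V; V_C = 240 × 208/2469 = 20.219 V.
P_out = V_A I_A + V_B I_B + V_C I_C = 38.979×1.08 + 17.691×0.600 + 20.219×5.46 = 42.098 + 10.615 + 110.39 = 163.11 W.
Ideal ⇒ P_in = P_out, so I_p = P_out/V_p = 163.11/240 = 0.680 A.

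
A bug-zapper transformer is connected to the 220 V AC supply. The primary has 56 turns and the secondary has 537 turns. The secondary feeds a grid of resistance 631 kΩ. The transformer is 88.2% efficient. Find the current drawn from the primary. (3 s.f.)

I_p ≈ 0.0363 A

V_s = 220 × 537/56 = 2109.6 V.
I_s = V_s/R = 2109.6/631000 = 0.0033433 A.
P_out = V_s I_s = 2109.6 × 0.0033433 = 7.0532 W.
P_in = P_out/η = 7.0532/0.882 = 7.9969 W.
I_p = P_in/V_p = 7.9969/220 = 0.0363 A.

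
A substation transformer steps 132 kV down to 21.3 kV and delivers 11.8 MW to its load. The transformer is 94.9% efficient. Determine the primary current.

P_in = P_out/η = 1.18×10^7/0.949 = 1.2434×10^7 W.
I_p = P_in/V_p = 1.2434×10^7/132000 = 94.2 A.

I_p ≈ 94.2 A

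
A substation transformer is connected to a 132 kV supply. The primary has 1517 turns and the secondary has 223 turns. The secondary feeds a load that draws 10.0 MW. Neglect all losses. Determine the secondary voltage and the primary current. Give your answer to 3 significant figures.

V_s = V_p × N_s/N_p = 132000 × 223/1517 = 19404 V.
I_s = P/V_s = 1.00×10^7/19404 = 515.36 A.
I_p = I_s × N_s/N_p = 515.36 × 223/1517 = 75.8 A.

V_s ≈ 19400 V, I_p ≈ 75.8 A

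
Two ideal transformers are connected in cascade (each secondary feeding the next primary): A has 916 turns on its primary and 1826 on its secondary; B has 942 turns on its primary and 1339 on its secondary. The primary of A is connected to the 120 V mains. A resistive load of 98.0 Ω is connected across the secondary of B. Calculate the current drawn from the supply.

Secondary of A: V = 120.00 × 1826/916 = 239.21 V.
Secondary of B: V = 239.21 × 1339/942 = 340.03 V.
I_load = 340.03/98.0 = 3.4697 A, so P_out = 340.03 × 3.4697 = 1179.8 W.
All ideal ⇒ P_in = P_out, so I_supply = 1179.8/120 = 9.83 A.

I_supply ≈ 9.83 A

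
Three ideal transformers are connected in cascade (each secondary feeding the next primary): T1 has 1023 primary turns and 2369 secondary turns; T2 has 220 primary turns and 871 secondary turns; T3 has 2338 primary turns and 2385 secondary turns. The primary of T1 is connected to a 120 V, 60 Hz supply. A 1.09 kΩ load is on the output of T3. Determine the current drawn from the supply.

I_supply ≈ 9.63 A

After T1: V = 120.00 × 2369/1023 = 277.89 V.
After T2: V = 277.89 × 871/220 = 1100.2 V.
After T3: V = 1100.2 × 2385/2338 = 1122.3 V.
I_load = 1122.3/1090 = 1.0296 A, so P_out = 1122.3 × 1.0296 = 1155.6 W.
All ideal ⇒ P_in = P_out, so I_supply = 1155.6/120 = 9.63 A.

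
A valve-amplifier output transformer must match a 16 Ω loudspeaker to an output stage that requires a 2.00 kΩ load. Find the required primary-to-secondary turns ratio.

Z_p/Z_s = (N_p/N_s)², so N_p/N_s = √(2000/16) = √125 = 11.2.

N_p/N_s ≈ 11.2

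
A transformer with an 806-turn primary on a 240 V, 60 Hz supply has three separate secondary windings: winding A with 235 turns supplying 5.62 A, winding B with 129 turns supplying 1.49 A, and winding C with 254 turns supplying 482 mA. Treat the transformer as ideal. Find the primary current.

I_p ≈ 2.03 A

V_A = 240 × 235/806 = 69.975 V; V_B = 240 × 129/806 = 38.412 V; V_C = 240 × 254/806 = 75.633 V.
P_out = V_A I_A + V_B I_B + V_C I_C = 69.975×5.62 + 38.412×1.49 + 75.633×0.482 = 393.26 + 57.234 + 36.455 = 486.95 W.
Ideal ⇒ P_in = P_out, so I_p = P_out/V_p = 486.95/240 = 2.03 A.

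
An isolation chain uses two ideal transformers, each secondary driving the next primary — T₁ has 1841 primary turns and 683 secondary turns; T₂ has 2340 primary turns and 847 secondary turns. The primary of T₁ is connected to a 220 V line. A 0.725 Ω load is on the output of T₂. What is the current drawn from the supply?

I_supply ≈ 5.47 A

After T₁: V = 220.00 × 683/1841 = 81.619 V.
After T₂: V = 81.619 × 847/2340 = 29.543 V.
I_load = 29.543/0.725 = 40.749 A, so P_out = 29.543 × 40.749 = 1203.9 W.
All ideal ⇒ P_in = P_out, so I_supply = 1203.9/220 = 5.47 A.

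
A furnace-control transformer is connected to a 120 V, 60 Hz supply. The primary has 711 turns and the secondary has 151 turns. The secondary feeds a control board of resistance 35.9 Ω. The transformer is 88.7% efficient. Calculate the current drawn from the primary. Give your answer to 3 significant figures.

I_p ≈ 0.170 A

V_s = 120 × 151/711 = 25.485 V.
I_s = V_s/R = 25.485/35.9 = 0.70990 A.
P_out = V_s I_s = 25.485 × 0.70990 = 18.092 W.
P_in = P_out/η = 18.092/0.887 = 20.397 W.
I_p = P_in/V_p = 20.397/120 = 0.170 A.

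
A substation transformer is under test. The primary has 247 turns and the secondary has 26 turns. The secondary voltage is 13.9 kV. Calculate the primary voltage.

V_p ≈ 132000 V

V_p/V_s = N_p/N_s, so V_p = 13900 × 247/26 = 132000 V.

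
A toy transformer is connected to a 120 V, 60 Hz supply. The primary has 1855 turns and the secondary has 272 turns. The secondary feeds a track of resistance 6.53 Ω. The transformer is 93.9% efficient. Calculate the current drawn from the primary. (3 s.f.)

I_p ≈ 0.421 A

V_s = 120 × 272/1855 = 17.596 V.
I_s = V_s/R = 17.596/6.53 = 2.6946 A.
P_out = V_s I_s = 17.596 × 2.6946 = 47.413 W.
P_in = P_out/η = 47.413/0.939 = 50.493 W.
I_p = P_in/V_p = 50.493/120 = 0.421 A.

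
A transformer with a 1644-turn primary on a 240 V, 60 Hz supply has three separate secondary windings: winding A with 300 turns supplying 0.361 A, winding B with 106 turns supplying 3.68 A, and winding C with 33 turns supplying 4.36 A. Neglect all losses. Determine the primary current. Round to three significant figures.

V_A = 240 × 300/1644 = 43.796 V; V_B = 240 × 106/1644 = 15.474 V; V_C = 240 × 33/1644 = 4.8175 V.
P_out = V_A I_A + V_B I_B + V_C I_C = 43.796×0.361 + 15.474×3.68 + 4.8175×4.36 = 15.810 + 56.946 + 21.004 = 93.761 W.
Ideal ⇒ P_in = P_out, so I_p = P_out/V_p = 93.761/240 = 0.391 A.

I_p ≈ 0.391 A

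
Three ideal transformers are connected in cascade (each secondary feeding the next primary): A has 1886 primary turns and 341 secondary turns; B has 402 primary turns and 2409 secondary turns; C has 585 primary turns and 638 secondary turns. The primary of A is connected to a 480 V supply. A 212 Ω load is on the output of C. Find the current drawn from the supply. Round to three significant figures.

I_supply ≈ 3.16 A

After A: V = 480.00 × 341/1886 = 86.787 V.
After B: V = 86.787 × 2409/402 = 520.07 V.
After C: V = 520.07 × 638/585 = 567.19 V.
I_load = 567.19/212 = 2.6754 A, so P_out = 567.19 × 2.6754 = 1517.5 W.
All ideal ⇒ P_in = P_out, so I_supply = 1517.5/480 = 3.16 A.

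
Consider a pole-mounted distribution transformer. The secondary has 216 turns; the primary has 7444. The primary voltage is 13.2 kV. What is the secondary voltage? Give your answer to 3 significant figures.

V_s/V_p = N_s/N_p, so V_s = 13200 × 216/7444 = 383 V.

V_s ≈ 383 V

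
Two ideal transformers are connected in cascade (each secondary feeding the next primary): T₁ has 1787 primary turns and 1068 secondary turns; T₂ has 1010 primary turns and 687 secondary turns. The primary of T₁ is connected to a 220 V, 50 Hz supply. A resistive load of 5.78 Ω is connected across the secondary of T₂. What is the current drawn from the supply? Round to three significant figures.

Secondary of T₁: V = 220.00 × 1068/1787 = 131.48 V.
Secondary of T₂: V = 131.48 × 687/1010 = 89.434 V.
I_load = 89.434/5.78 = 15.473 A, so P_out = 89.434 × 15.473 = 1383.8 W.
All ideal ⇒ P_in = P_out, so I_supply = 1383.8/220 = 6.29 A.

I_supply ≈ 6.29 A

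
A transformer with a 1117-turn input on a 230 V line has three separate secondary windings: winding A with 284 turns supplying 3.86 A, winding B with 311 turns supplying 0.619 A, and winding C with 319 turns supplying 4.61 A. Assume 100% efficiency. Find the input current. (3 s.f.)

V_A = 230 × 284/1117 = 58.478 V; V_B = 230 × 311/1117 = 64.038 V; V_C = 230 × 319/1117 = 65.685 V.
P_out = V_A I_A + V_B I_B + V_C I_C = 58.478×3.86 + 64.038×0.619 + 65.685×4.61 = 225.73 + 39.639 + 302.81 = 568.17 W.
Ideal ⇒ P_in = P_out, so I_in = P_out/V_in = 568.17/230 = 2.47 A.

I_in ≈ 2.47 A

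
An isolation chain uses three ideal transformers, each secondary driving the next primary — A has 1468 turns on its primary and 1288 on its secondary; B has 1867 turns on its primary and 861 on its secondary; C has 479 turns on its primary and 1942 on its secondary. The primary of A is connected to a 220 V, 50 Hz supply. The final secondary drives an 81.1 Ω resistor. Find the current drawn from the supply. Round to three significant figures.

I_supply ≈ 7.30 A

Secondary of A: V = 220.00 × 1288/1468 = 193.02 V.
Secondary of B: V = 193.02 × 861/1867 = 89.017 V.
Secondary of C: V = 89.017 × 1942/479 = 360.90 V.
I_load = 360.90/81.1 = 4.4500 A, so P_out = 360.90 × 4.4500 = 1606.0 W.
All ideal ⇒ P_in = P_out, so I_supply = 1606.0/220 = 7.30 A.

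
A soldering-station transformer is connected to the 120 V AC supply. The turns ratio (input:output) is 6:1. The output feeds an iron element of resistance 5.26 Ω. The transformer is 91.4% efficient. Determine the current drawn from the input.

V_out = 120 × 1/6 = 20.000 V.
I_out = V_out/R = 20.000/5.26 = 3.8023 A.
P_out = V_out I_out = 20.000 × 3.8023 = 76.046 W.
P_in = P_out/η = 76.046/0.914 = 83.201 W.
I_in = P_in/V_in = 83.201/120 = 0.693 A.

I_in ≈ 0.693 A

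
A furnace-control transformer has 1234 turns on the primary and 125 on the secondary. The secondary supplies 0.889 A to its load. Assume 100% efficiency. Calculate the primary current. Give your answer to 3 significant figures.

I_p ≈ 0.0901 A

For an ideal transformer I_p/I_s = N_s/N_p, so I_p = 0.889 × 125/1234 = 0.0901 A.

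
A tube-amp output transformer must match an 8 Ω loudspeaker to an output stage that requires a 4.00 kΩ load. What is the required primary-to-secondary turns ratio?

Z_p/Z_s = (N_p/N_s)², so N_p/N_s = √(4000/8) = √500 = 22.4.

N_p/N_s ≈ 22.4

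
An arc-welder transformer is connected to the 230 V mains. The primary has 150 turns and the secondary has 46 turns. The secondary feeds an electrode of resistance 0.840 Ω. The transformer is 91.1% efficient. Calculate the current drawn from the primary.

V_s = 230 × 46/150 = 70.533 V.
I_s = V_s/R = 70.533/0.840 = 83.968 A.
P_out = V_s I_s = 70.533 × 83.968 = 5922.6 W.
P_in = P_out/η = 5922.6/0.911 = 6501.2 W.
I_p = P_in/V_p = 6501.2/230 = 28.3 A.

I_p ≈ 28.3 A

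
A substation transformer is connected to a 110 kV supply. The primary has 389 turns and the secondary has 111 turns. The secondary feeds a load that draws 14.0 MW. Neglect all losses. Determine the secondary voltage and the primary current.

V_s = V_p × N_s/N_p = 110000 × 111/389 = 31388 V.
I_s = P/V_s = 1.40×10^7/31388 = 446.03 A.
I_p = I_s × N_s/N_p = 446.03 × 111/389 = 127 A.

V_s ≈ 31400 V, I_p ≈ 127 A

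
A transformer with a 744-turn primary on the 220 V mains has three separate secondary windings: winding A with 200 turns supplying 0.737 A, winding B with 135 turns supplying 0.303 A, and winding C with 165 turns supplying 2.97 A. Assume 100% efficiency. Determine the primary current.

I_p ≈ 0.912 A

V_A = 220 × 200/744 = 59.140 V; V_B = 220 × 135/744 = 39.919 V; V_C = 220 × 165/744 = 48.790 V.
P_out = V_A I_A + V_B I_B + V_C I_C = 59.140×0.737 + 39.919×0.303 + 48.790×2.97 = 43.586 + 12.096 + 144.91 = 200.59 W.
Ideal ⇒ P_in = P_out, so I_p = P_out/V_p = 200.59/220 = 0.912 A.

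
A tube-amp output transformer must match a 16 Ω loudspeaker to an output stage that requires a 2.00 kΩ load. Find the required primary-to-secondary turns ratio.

Z_p/Z_s = (N_p/N_s)², so N_p/N_s = √(2000/16) = √125 = 11.2.

N_p/N_s ≈ 11.2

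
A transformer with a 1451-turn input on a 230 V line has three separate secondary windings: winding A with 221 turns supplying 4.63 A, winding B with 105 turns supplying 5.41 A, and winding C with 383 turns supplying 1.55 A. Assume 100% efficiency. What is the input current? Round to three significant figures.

I_in ≈ 1.51 A

V_A = 230 × 221/1451 = 35.031 V; V_B = 230 × 105/1451 = 16.644 V; V_C = 230 × 383/1451 = 60.710 V.
P_out = V_A I_A + V_B I_B + V_C I_C = 35.031×4.63 + 16.644×5.41 + 60.710×1.55 = 162.19 + 90.042 + 94.100 = 346.34 W.
Ideal ⇒ P_in = P_out, so I_in = P_out/V_in = 346.34/230 = 1.51 A.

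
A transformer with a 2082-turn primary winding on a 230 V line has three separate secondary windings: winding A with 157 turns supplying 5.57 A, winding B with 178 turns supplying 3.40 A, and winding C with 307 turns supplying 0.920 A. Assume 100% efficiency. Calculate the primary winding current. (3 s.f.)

I_p ≈ 0.846 A

V_A = 230 × 157/2082 = 17.344 V; V_B = 230 × 178/2082 = 19.664 V; V_C = 230 × 307/2082 = 33.915 V.
P_out = V_A I_A + V_B I_B + V_C I_C = 17.344×5.57 + 19.664×3.40 + 33.915×0.920 = 96.606 + 66.857 + 31.201 = 194.66 W.
Ideal ⇒ P_in = P_out, so I_p = P_out/V_p = 194.66/230 = 0.846 A.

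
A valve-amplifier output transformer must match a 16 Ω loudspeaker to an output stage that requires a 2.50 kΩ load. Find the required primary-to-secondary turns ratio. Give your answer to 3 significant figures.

N_p/N_s ≈ 12.5

Z_p/Z_s = (N_p/N_s)², so N_p/N_s = √(2500/16) = √156 = 12.5.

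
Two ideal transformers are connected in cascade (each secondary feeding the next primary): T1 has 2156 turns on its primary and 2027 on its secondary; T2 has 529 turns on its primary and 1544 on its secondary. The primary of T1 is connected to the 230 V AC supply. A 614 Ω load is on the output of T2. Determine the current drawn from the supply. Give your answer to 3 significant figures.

I_supply ≈ 2.82 A

After T1: V = 230.00 × 2027/2156 = 216.24 V.
After T2: V = 216.24 × 1544/529 = 631.14 V.
I_load = 631.14/614 = 1.0279 A, so P_out = 631.14 × 1.0279 = 648.75 W.
All ideal ⇒ P_in = P_out, so I_supply = 648.75/230 = 2.82 A.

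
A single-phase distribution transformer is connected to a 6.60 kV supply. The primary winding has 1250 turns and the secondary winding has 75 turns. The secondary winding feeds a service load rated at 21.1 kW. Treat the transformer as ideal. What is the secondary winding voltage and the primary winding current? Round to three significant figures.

V_s = V_p × N_s/N_p = 6600 × 75/1250 = 396.00 V.
I_s = P/V_s = 21100/396.00 = 53.283 A.
I_p = I_s × N_s/N_p = 53.283 × 75/1250 = 3.20 A.

V_s ≈ 396 V, I_p ≈ 3.20 A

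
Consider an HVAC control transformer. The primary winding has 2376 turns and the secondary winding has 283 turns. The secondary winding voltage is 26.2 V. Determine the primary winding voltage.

V_p ≈ 220 V

V_p/V_s = N_p/N_s, so V_p = 26.2 × 2376/283 = 220 V.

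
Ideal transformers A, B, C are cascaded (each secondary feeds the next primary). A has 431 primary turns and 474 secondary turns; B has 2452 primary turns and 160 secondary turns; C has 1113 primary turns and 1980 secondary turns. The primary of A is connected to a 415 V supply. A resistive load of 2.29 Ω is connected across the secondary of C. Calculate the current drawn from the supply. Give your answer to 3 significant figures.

Secondary of A: V = 415.00 × 474/431 = 456.40 V.
Secondary of B: V = 456.40 × 160/2452 = 29.782 V.
Secondary of C: V = 29.782 × 1980/1113 = 52.981 V.
I_load = 52.981/2.29 = 23.136 A, so P_out = 52.981 × 23.136 = 1225.8 W.
All ideal ⇒ P_in = P_out, so I_supply = 1225.8/415 = 2.95 A.

I_supply ≈ 2.95 A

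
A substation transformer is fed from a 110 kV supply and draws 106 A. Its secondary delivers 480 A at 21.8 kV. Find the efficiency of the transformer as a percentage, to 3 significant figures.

P_in = 110000 × 106 = 1.16600×10^7 W.
P_out = 21800 × 480 = 1.04640×10^7 W.
η = P_out/P_in = 1.04640×10^7/(1.16600×10^7) = 0.897.

η ≈ 89.7%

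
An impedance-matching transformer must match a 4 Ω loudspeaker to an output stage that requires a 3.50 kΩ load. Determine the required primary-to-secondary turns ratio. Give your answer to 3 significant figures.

N_p/N_s ≈ 29.6

Z_p/Z_s = (N_p/N_s)², so N_p/N_s = √(3500/4) = √875 = 29.6.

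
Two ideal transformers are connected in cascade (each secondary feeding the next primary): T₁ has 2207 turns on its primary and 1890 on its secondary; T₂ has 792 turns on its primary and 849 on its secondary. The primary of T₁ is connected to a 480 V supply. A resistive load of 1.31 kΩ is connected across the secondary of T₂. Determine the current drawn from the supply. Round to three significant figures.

I_supply ≈ 0.309 A

After T₁: V = 480.00 × 1890/2207 = 411.06 V.
After T₂: V = 411.06 × 849/792 = 440.64 V.
I_load = 440.64/1310 = 0.33637 A, so P_out = 440.64 × 0.33637 = 148.22 W.
All ideal ⇒ P_in = P_out, so I_supply = 148.22/480 = 0.309 A.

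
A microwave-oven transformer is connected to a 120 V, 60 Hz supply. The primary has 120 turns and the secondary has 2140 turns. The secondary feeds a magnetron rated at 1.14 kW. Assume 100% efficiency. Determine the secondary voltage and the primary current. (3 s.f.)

V_s ≈ 2140 V, I_p ≈ 9.50 A

V_s = V_p × N_s/N_p = 120 × 2140/120 = 2140.0 V.
I_s = P/V_s = 1140/2140.0 = 0.53271 A.
I_p = I_s × N_s/N_p = 0.53271 × 2140/120 = 9.50 A.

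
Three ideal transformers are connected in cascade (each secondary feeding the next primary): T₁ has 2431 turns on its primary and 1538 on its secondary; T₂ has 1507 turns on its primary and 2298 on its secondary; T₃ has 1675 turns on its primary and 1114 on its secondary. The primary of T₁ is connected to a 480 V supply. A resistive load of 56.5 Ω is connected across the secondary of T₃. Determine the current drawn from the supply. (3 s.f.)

Secondary of T₁: V = 480.00 × 1538/2431 = 303.68 V.
Secondary of T₂: V = 303.68 × 2298/1507 = 463.07 V.
Secondary of T₃: V = 463.07 × 1114/1675 = 307.98 V.
I_load = 307.98/56.5 = 5.4509 A, so P_out = 307.98 × 5.4509 = 1678.8 W.
All ideal ⇒ P_in = P_out, so I_supply = 1678.8/480 = 3.50 A.

I_supply ≈ 3.50 A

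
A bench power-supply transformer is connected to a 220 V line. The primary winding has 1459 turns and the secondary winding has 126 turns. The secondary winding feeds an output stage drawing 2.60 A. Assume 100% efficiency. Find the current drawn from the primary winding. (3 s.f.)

For an ideal transformer I_p N_p = I_s N_s, so I_p = 2.60 × 126/1459 = 0.225 A.

I_p ≈ 0.225 A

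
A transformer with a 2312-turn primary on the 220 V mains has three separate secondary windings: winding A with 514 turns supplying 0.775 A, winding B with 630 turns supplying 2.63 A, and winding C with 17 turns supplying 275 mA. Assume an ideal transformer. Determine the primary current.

V_A = 220 × 514/2312 = 48.910 V; V_B = 220 × 630/2312 = 59.948 V; V_C = 220 × 17/2312 = 1.6176 V.
P_out = V_A I_A + V_B I_B + V_C I_C = 48.910×0.775 + 59.948×2.63 + 1.6176×0.275 = 37.905 + 157.66 + 0.44485 = 196.01 W.
Ideal ⇒ P_in = P_out, so I_p = P_out/V_p = 196.01/220 = 0.891 A.

I_p ≈ 0.891 A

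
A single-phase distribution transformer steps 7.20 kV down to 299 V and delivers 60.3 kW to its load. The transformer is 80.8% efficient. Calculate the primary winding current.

P_in = P_out/η = 60300/0.808 = 74629 W.
I_p = P_in/V_p = 74629/7200 = 10.4 A.

I_p ≈ 10.4 A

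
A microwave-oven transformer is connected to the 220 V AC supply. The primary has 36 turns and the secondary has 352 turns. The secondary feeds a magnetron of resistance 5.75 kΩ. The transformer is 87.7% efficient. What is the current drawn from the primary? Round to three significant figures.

I_p ≈ 4.17 A

V_s = 220 × 352/36 = 2151.1 V.
I_s = V_s/R = 2151.1/5750 = 0.37411 A.
P_out = V_s I_s = 2151.1 × 0.37411 = 804.74 W.
P_in = P_out/η = 804.74/0.877 = 917.61 W.
I_p = P_in/V_p = 917.61/220 = 4.17 A.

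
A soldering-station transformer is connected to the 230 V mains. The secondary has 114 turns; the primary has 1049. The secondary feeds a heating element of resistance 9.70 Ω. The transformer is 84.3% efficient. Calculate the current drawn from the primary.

V_s = 230 × 114/1049 = 24.995 V.
I_s = V_s/R = 24.995/9.70 = 2.5768 A.
P_out = V_s I_s = 24.995 × 2.5768 = 64.408 W.
P_in = P_out/η = 64.408/0.843 = 76.404 W.
I_p = P_in/V_p = 76.404/230 = 0.332 A.

I_p ≈ 0.332 A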